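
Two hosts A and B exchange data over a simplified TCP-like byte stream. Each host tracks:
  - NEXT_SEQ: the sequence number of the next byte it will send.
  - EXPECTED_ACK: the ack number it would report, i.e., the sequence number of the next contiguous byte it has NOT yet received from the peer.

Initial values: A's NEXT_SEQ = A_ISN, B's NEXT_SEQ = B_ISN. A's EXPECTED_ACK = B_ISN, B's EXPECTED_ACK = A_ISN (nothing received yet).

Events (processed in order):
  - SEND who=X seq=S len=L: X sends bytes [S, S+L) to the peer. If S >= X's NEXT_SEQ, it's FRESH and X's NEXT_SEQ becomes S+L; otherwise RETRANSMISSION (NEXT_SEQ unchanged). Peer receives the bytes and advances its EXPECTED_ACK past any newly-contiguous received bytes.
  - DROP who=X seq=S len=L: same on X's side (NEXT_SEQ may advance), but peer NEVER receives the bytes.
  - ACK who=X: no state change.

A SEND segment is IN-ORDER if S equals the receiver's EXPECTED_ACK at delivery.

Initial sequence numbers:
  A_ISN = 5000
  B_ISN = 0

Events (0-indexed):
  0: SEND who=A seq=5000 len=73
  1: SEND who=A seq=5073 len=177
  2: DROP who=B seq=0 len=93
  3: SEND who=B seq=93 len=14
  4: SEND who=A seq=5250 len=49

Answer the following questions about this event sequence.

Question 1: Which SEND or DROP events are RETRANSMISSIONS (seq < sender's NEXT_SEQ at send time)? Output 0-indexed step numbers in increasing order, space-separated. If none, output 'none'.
Step 0: SEND seq=5000 -> fresh
Step 1: SEND seq=5073 -> fresh
Step 2: DROP seq=0 -> fresh
Step 3: SEND seq=93 -> fresh
Step 4: SEND seq=5250 -> fresh

Answer: none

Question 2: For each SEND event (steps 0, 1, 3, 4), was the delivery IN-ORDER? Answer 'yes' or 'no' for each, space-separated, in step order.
Step 0: SEND seq=5000 -> in-order
Step 1: SEND seq=5073 -> in-order
Step 3: SEND seq=93 -> out-of-order
Step 4: SEND seq=5250 -> in-order

Answer: yes yes no yes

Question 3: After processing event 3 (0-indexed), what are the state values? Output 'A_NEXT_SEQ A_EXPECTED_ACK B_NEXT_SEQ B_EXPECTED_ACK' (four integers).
After event 0: A_seq=5073 A_ack=0 B_seq=0 B_ack=5073
After event 1: A_seq=5250 A_ack=0 B_seq=0 B_ack=5250
After event 2: A_seq=5250 A_ack=0 B_seq=93 B_ack=5250
After event 3: A_seq=5250 A_ack=0 B_seq=107 B_ack=5250

5250 0 107 5250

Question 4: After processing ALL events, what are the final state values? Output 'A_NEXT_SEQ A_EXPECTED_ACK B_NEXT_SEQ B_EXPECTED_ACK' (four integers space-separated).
Answer: 5299 0 107 5299

Derivation:
After event 0: A_seq=5073 A_ack=0 B_seq=0 B_ack=5073
After event 1: A_seq=5250 A_ack=0 B_seq=0 B_ack=5250
After event 2: A_seq=5250 A_ack=0 B_seq=93 B_ack=5250
After event 3: A_seq=5250 A_ack=0 B_seq=107 B_ack=5250
After event 4: A_seq=5299 A_ack=0 B_seq=107 B_ack=5299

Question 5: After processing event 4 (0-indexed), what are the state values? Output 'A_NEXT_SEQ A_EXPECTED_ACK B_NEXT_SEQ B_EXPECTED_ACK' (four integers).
After event 0: A_seq=5073 A_ack=0 B_seq=0 B_ack=5073
After event 1: A_seq=5250 A_ack=0 B_seq=0 B_ack=5250
After event 2: A_seq=5250 A_ack=0 B_seq=93 B_ack=5250
After event 3: A_seq=5250 A_ack=0 B_seq=107 B_ack=5250
After event 4: A_seq=5299 A_ack=0 B_seq=107 B_ack=5299

5299 0 107 5299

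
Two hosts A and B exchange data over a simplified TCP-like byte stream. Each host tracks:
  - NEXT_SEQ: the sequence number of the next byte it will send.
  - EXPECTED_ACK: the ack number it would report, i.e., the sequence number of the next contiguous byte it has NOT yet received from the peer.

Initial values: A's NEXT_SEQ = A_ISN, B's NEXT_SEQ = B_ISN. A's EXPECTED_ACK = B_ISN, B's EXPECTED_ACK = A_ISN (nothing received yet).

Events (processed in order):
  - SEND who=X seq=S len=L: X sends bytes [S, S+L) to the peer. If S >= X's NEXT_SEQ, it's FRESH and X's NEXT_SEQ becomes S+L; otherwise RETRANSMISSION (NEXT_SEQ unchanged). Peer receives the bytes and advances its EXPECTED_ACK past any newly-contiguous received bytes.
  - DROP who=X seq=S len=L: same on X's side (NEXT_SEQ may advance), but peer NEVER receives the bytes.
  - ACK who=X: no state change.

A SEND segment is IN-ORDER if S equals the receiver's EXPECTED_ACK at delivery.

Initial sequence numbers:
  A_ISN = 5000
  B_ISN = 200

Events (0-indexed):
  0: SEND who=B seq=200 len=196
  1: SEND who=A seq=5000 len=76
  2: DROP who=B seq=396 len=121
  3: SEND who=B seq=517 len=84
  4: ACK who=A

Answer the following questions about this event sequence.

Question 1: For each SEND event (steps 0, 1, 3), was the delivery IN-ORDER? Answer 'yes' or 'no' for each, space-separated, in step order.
Step 0: SEND seq=200 -> in-order
Step 1: SEND seq=5000 -> in-order
Step 3: SEND seq=517 -> out-of-order

Answer: yes yes no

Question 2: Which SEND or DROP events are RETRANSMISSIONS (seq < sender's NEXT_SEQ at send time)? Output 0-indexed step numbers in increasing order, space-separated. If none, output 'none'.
Step 0: SEND seq=200 -> fresh
Step 1: SEND seq=5000 -> fresh
Step 2: DROP seq=396 -> fresh
Step 3: SEND seq=517 -> fresh

Answer: none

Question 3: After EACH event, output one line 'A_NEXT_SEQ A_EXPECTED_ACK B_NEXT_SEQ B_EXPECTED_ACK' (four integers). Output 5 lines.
5000 396 396 5000
5076 396 396 5076
5076 396 517 5076
5076 396 601 5076
5076 396 601 5076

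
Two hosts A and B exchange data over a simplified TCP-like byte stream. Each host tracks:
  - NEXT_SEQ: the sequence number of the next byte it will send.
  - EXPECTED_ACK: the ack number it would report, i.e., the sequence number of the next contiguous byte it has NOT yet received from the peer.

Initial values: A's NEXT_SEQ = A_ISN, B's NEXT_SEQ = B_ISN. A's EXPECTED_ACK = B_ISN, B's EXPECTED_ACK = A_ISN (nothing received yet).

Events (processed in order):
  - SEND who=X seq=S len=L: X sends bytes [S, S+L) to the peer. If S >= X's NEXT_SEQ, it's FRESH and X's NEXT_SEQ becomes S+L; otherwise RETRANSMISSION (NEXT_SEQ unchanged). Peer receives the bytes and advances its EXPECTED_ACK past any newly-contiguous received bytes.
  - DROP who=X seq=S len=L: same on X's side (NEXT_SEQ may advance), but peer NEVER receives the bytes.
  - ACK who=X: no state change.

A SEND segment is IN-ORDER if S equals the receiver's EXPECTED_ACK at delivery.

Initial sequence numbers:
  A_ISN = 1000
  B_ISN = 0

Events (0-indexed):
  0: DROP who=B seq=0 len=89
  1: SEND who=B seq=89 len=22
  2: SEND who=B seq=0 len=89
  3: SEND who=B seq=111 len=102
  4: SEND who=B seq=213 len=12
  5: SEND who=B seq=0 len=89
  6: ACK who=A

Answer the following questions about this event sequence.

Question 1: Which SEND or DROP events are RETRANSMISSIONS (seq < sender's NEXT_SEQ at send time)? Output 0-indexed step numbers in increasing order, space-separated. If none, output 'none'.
Step 0: DROP seq=0 -> fresh
Step 1: SEND seq=89 -> fresh
Step 2: SEND seq=0 -> retransmit
Step 3: SEND seq=111 -> fresh
Step 4: SEND seq=213 -> fresh
Step 5: SEND seq=0 -> retransmit

Answer: 2 5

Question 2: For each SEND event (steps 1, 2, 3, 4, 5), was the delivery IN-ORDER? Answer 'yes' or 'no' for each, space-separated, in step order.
Step 1: SEND seq=89 -> out-of-order
Step 2: SEND seq=0 -> in-order
Step 3: SEND seq=111 -> in-order
Step 4: SEND seq=213 -> in-order
Step 5: SEND seq=0 -> out-of-order

Answer: no yes yes yes no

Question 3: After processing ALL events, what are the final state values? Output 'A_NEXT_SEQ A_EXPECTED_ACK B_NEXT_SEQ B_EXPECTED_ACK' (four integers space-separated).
Answer: 1000 225 225 1000

Derivation:
After event 0: A_seq=1000 A_ack=0 B_seq=89 B_ack=1000
After event 1: A_seq=1000 A_ack=0 B_seq=111 B_ack=1000
After event 2: A_seq=1000 A_ack=111 B_seq=111 B_ack=1000
After event 3: A_seq=1000 A_ack=213 B_seq=213 B_ack=1000
After event 4: A_seq=1000 A_ack=225 B_seq=225 B_ack=1000
After event 5: A_seq=1000 A_ack=225 B_seq=225 B_ack=1000
After event 6: A_seq=1000 A_ack=225 B_seq=225 B_ack=1000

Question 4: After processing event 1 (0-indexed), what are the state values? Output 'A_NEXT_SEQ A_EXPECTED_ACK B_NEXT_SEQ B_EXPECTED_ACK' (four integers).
After event 0: A_seq=1000 A_ack=0 B_seq=89 B_ack=1000
After event 1: A_seq=1000 A_ack=0 B_seq=111 B_ack=1000

1000 0 111 1000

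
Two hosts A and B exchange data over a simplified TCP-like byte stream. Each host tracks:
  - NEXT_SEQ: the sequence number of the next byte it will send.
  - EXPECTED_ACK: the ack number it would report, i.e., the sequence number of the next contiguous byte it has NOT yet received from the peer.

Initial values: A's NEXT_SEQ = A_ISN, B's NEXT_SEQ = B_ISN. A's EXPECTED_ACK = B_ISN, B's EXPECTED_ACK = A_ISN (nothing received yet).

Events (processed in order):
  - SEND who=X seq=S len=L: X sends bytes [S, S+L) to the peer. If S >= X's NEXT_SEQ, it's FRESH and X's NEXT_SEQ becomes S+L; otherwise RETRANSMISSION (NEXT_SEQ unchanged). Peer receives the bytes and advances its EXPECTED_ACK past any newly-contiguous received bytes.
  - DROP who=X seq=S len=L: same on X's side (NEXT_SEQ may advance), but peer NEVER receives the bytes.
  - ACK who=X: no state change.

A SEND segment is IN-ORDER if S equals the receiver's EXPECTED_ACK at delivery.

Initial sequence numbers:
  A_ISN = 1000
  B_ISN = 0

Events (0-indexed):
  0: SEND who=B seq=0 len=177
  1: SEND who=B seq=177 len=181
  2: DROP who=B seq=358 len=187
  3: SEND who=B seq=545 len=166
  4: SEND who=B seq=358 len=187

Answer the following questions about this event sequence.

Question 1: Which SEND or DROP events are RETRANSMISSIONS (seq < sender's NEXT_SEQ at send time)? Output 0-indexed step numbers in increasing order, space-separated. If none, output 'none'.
Step 0: SEND seq=0 -> fresh
Step 1: SEND seq=177 -> fresh
Step 2: DROP seq=358 -> fresh
Step 3: SEND seq=545 -> fresh
Step 4: SEND seq=358 -> retransmit

Answer: 4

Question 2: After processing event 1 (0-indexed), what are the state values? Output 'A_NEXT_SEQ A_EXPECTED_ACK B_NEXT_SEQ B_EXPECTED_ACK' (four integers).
After event 0: A_seq=1000 A_ack=177 B_seq=177 B_ack=1000
After event 1: A_seq=1000 A_ack=358 B_seq=358 B_ack=1000

1000 358 358 1000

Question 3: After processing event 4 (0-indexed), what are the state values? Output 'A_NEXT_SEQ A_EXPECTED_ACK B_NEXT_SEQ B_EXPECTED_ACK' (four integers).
After event 0: A_seq=1000 A_ack=177 B_seq=177 B_ack=1000
After event 1: A_seq=1000 A_ack=358 B_seq=358 B_ack=1000
After event 2: A_seq=1000 A_ack=358 B_seq=545 B_ack=1000
After event 3: A_seq=1000 A_ack=358 B_seq=711 B_ack=1000
After event 4: A_seq=1000 A_ack=711 B_seq=711 B_ack=1000

1000 711 711 1000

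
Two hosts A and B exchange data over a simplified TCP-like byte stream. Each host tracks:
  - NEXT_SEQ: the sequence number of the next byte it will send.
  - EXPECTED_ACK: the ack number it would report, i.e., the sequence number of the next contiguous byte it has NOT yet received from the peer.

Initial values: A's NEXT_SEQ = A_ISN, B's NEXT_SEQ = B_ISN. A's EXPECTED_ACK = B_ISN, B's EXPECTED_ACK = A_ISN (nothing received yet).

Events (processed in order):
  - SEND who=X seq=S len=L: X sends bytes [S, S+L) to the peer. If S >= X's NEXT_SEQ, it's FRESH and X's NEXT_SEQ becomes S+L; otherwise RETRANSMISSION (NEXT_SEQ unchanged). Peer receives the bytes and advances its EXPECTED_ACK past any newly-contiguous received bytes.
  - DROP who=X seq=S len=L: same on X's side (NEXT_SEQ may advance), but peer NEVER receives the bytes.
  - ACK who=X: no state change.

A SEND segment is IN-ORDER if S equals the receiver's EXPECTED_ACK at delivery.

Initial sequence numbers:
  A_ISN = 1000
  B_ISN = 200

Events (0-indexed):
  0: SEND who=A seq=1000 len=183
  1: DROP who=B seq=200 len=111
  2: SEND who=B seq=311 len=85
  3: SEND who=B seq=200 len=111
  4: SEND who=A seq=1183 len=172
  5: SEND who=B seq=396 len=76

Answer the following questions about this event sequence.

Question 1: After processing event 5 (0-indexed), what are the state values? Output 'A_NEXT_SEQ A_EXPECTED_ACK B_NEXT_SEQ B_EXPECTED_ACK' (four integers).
After event 0: A_seq=1183 A_ack=200 B_seq=200 B_ack=1183
After event 1: A_seq=1183 A_ack=200 B_seq=311 B_ack=1183
After event 2: A_seq=1183 A_ack=200 B_seq=396 B_ack=1183
After event 3: A_seq=1183 A_ack=396 B_seq=396 B_ack=1183
After event 4: A_seq=1355 A_ack=396 B_seq=396 B_ack=1355
After event 5: A_seq=1355 A_ack=472 B_seq=472 B_ack=1355

1355 472 472 1355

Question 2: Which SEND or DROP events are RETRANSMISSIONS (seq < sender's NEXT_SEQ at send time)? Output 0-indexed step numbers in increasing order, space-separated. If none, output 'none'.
Step 0: SEND seq=1000 -> fresh
Step 1: DROP seq=200 -> fresh
Step 2: SEND seq=311 -> fresh
Step 3: SEND seq=200 -> retransmit
Step 4: SEND seq=1183 -> fresh
Step 5: SEND seq=396 -> fresh

Answer: 3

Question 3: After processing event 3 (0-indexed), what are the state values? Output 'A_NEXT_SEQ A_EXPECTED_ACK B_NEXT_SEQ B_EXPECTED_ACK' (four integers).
After event 0: A_seq=1183 A_ack=200 B_seq=200 B_ack=1183
After event 1: A_seq=1183 A_ack=200 B_seq=311 B_ack=1183
After event 2: A_seq=1183 A_ack=200 B_seq=396 B_ack=1183
After event 3: A_seq=1183 A_ack=396 B_seq=396 B_ack=1183

1183 396 396 1183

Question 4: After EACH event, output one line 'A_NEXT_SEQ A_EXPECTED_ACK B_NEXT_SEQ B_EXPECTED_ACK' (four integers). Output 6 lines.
1183 200 200 1183
1183 200 311 1183
1183 200 396 1183
1183 396 396 1183
1355 396 396 1355
1355 472 472 1355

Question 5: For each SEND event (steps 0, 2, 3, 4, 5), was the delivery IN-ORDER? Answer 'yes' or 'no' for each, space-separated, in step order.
Step 0: SEND seq=1000 -> in-order
Step 2: SEND seq=311 -> out-of-order
Step 3: SEND seq=200 -> in-order
Step 4: SEND seq=1183 -> in-order
Step 5: SEND seq=396 -> in-order

Answer: yes no yes yes yes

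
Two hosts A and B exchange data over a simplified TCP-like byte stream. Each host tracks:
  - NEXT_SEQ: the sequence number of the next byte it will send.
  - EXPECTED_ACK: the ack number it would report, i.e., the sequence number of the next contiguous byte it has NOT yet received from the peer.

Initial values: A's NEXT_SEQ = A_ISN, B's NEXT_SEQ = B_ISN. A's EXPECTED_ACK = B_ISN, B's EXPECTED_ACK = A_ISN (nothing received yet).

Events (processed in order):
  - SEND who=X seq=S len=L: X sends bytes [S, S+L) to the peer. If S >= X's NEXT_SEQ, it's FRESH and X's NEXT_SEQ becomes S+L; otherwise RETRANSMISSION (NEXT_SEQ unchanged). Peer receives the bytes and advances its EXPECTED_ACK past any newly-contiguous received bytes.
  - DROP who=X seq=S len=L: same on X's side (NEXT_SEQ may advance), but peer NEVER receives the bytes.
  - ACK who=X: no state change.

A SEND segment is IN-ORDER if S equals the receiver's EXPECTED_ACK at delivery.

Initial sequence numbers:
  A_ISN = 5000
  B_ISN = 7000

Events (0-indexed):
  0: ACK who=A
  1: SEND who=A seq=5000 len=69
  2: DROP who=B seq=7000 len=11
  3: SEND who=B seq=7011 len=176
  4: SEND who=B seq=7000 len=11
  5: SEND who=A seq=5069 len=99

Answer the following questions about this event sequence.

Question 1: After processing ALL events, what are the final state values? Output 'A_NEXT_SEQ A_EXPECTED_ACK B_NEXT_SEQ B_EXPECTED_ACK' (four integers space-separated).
Answer: 5168 7187 7187 5168

Derivation:
After event 0: A_seq=5000 A_ack=7000 B_seq=7000 B_ack=5000
After event 1: A_seq=5069 A_ack=7000 B_seq=7000 B_ack=5069
After event 2: A_seq=5069 A_ack=7000 B_seq=7011 B_ack=5069
After event 3: A_seq=5069 A_ack=7000 B_seq=7187 B_ack=5069
After event 4: A_seq=5069 A_ack=7187 B_seq=7187 B_ack=5069
After event 5: A_seq=5168 A_ack=7187 B_seq=7187 B_ack=5168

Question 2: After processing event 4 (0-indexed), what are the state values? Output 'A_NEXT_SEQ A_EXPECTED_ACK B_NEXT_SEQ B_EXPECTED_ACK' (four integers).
After event 0: A_seq=5000 A_ack=7000 B_seq=7000 B_ack=5000
After event 1: A_seq=5069 A_ack=7000 B_seq=7000 B_ack=5069
After event 2: A_seq=5069 A_ack=7000 B_seq=7011 B_ack=5069
After event 3: A_seq=5069 A_ack=7000 B_seq=7187 B_ack=5069
After event 4: A_seq=5069 A_ack=7187 B_seq=7187 B_ack=5069

5069 7187 7187 5069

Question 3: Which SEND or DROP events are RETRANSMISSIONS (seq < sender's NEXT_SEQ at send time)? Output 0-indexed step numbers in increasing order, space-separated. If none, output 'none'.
Step 1: SEND seq=5000 -> fresh
Step 2: DROP seq=7000 -> fresh
Step 3: SEND seq=7011 -> fresh
Step 4: SEND seq=7000 -> retransmit
Step 5: SEND seq=5069 -> fresh

Answer: 4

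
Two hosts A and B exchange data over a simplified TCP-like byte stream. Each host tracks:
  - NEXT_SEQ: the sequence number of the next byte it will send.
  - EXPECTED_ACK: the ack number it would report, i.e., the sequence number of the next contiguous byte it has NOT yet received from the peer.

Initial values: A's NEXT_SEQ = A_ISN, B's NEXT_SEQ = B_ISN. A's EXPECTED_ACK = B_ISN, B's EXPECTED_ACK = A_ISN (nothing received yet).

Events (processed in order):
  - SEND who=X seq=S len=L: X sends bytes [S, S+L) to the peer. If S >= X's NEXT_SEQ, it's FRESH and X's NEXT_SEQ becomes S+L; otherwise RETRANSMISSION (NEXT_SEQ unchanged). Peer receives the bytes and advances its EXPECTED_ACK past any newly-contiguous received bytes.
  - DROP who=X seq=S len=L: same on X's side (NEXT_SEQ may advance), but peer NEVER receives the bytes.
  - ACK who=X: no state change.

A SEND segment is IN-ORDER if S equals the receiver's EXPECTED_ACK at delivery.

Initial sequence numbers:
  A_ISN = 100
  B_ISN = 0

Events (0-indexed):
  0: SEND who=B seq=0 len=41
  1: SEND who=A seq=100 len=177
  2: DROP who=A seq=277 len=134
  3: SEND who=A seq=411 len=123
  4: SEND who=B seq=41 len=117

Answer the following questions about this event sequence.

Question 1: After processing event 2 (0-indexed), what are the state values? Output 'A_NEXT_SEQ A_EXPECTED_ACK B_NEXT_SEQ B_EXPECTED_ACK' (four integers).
After event 0: A_seq=100 A_ack=41 B_seq=41 B_ack=100
After event 1: A_seq=277 A_ack=41 B_seq=41 B_ack=277
After event 2: A_seq=411 A_ack=41 B_seq=41 B_ack=277

411 41 41 277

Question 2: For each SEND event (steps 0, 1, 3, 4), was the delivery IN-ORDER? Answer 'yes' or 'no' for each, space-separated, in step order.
Answer: yes yes no yes

Derivation:
Step 0: SEND seq=0 -> in-order
Step 1: SEND seq=100 -> in-order
Step 3: SEND seq=411 -> out-of-order
Step 4: SEND seq=41 -> in-order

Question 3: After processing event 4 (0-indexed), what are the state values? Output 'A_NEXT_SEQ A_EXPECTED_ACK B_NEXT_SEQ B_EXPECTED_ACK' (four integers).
After event 0: A_seq=100 A_ack=41 B_seq=41 B_ack=100
After event 1: A_seq=277 A_ack=41 B_seq=41 B_ack=277
After event 2: A_seq=411 A_ack=41 B_seq=41 B_ack=277
After event 3: A_seq=534 A_ack=41 B_seq=41 B_ack=277
After event 4: A_seq=534 A_ack=158 B_seq=158 B_ack=277

534 158 158 277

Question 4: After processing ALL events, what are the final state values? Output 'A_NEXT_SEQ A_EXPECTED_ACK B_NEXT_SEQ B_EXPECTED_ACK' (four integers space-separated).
After event 0: A_seq=100 A_ack=41 B_seq=41 B_ack=100
After event 1: A_seq=277 A_ack=41 B_seq=41 B_ack=277
After event 2: A_seq=411 A_ack=41 B_seq=41 B_ack=277
After event 3: A_seq=534 A_ack=41 B_seq=41 B_ack=277
After event 4: A_seq=534 A_ack=158 B_seq=158 B_ack=277

Answer: 534 158 158 277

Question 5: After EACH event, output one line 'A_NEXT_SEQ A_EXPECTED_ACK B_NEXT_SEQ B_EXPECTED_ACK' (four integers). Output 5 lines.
100 41 41 100
277 41 41 277
411 41 41 277
534 41 41 277
534 158 158 277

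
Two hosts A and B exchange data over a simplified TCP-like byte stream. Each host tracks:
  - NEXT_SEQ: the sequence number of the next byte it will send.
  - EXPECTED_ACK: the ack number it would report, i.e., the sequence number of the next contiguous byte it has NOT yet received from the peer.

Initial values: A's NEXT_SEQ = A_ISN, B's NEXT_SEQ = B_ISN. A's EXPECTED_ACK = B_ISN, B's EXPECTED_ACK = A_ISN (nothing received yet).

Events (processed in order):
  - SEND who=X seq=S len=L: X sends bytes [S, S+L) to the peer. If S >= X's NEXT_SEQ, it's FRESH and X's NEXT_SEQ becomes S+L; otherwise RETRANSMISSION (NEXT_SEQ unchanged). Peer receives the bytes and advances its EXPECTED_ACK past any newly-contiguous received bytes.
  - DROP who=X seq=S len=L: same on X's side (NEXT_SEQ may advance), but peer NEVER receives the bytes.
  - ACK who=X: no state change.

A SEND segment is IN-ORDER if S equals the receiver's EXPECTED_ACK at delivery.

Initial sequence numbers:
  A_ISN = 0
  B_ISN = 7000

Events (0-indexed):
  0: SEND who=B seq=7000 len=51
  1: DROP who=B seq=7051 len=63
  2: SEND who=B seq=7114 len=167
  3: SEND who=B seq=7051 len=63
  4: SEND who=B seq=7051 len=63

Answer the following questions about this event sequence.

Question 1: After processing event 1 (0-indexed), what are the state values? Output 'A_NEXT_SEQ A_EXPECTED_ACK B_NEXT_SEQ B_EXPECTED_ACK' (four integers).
After event 0: A_seq=0 A_ack=7051 B_seq=7051 B_ack=0
After event 1: A_seq=0 A_ack=7051 B_seq=7114 B_ack=0

0 7051 7114 0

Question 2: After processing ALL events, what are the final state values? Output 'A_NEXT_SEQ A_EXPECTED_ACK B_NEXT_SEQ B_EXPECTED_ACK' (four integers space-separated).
Answer: 0 7281 7281 0

Derivation:
After event 0: A_seq=0 A_ack=7051 B_seq=7051 B_ack=0
After event 1: A_seq=0 A_ack=7051 B_seq=7114 B_ack=0
After event 2: A_seq=0 A_ack=7051 B_seq=7281 B_ack=0
After event 3: A_seq=0 A_ack=7281 B_seq=7281 B_ack=0
After event 4: A_seq=0 A_ack=7281 B_seq=7281 B_ack=0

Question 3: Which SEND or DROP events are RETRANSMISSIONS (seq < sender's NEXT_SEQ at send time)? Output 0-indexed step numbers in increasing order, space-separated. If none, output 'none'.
Step 0: SEND seq=7000 -> fresh
Step 1: DROP seq=7051 -> fresh
Step 2: SEND seq=7114 -> fresh
Step 3: SEND seq=7051 -> retransmit
Step 4: SEND seq=7051 -> retransmit

Answer: 3 4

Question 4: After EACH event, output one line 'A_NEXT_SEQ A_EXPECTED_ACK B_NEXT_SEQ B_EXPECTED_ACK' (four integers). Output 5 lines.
0 7051 7051 0
0 7051 7114 0
0 7051 7281 0
0 7281 7281 0
0 7281 7281 0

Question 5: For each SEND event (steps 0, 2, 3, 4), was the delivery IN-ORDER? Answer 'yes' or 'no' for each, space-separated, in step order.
Answer: yes no yes no

Derivation:
Step 0: SEND seq=7000 -> in-order
Step 2: SEND seq=7114 -> out-of-order
Step 3: SEND seq=7051 -> in-order
Step 4: SEND seq=7051 -> out-of-order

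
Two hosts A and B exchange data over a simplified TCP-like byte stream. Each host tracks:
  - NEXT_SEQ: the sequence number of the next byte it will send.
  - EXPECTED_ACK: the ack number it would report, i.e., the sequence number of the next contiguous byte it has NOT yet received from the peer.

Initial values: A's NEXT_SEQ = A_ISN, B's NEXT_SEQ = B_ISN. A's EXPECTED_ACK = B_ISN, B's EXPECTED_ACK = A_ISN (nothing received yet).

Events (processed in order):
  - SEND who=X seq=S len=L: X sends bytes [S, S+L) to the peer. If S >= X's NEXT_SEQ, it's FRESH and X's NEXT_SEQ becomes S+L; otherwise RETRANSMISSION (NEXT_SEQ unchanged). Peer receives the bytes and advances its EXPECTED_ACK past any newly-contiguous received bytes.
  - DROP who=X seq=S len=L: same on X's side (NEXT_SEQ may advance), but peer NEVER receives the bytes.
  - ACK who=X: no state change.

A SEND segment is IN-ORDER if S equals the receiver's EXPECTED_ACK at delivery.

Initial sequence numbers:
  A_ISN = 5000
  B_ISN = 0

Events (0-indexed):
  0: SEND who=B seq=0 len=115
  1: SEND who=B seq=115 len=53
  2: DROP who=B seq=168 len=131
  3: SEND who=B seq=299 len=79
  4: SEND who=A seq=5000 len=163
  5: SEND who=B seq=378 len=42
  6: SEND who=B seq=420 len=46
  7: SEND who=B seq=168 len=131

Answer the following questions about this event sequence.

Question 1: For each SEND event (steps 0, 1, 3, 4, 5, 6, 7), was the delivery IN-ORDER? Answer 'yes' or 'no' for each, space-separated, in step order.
Step 0: SEND seq=0 -> in-order
Step 1: SEND seq=115 -> in-order
Step 3: SEND seq=299 -> out-of-order
Step 4: SEND seq=5000 -> in-order
Step 5: SEND seq=378 -> out-of-order
Step 6: SEND seq=420 -> out-of-order
Step 7: SEND seq=168 -> in-order

Answer: yes yes no yes no no yes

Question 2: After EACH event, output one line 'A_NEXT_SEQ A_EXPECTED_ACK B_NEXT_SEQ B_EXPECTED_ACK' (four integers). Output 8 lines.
5000 115 115 5000
5000 168 168 5000
5000 168 299 5000
5000 168 378 5000
5163 168 378 5163
5163 168 420 5163
5163 168 466 5163
5163 466 466 5163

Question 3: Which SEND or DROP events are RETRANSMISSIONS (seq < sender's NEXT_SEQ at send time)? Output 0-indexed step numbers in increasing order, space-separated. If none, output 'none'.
Answer: 7

Derivation:
Step 0: SEND seq=0 -> fresh
Step 1: SEND seq=115 -> fresh
Step 2: DROP seq=168 -> fresh
Step 3: SEND seq=299 -> fresh
Step 4: SEND seq=5000 -> fresh
Step 5: SEND seq=378 -> fresh
Step 6: SEND seq=420 -> fresh
Step 7: SEND seq=168 -> retransmit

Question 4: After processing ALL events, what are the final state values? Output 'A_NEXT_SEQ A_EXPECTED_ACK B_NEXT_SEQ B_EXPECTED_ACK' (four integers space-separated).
After event 0: A_seq=5000 A_ack=115 B_seq=115 B_ack=5000
After event 1: A_seq=5000 A_ack=168 B_seq=168 B_ack=5000
After event 2: A_seq=5000 A_ack=168 B_seq=299 B_ack=5000
After event 3: A_seq=5000 A_ack=168 B_seq=378 B_ack=5000
After event 4: A_seq=5163 A_ack=168 B_seq=378 B_ack=5163
After event 5: A_seq=5163 A_ack=168 B_seq=420 B_ack=5163
After event 6: A_seq=5163 A_ack=168 B_seq=466 B_ack=5163
After event 7: A_seq=5163 A_ack=466 B_seq=466 B_ack=5163

Answer: 5163 466 466 5163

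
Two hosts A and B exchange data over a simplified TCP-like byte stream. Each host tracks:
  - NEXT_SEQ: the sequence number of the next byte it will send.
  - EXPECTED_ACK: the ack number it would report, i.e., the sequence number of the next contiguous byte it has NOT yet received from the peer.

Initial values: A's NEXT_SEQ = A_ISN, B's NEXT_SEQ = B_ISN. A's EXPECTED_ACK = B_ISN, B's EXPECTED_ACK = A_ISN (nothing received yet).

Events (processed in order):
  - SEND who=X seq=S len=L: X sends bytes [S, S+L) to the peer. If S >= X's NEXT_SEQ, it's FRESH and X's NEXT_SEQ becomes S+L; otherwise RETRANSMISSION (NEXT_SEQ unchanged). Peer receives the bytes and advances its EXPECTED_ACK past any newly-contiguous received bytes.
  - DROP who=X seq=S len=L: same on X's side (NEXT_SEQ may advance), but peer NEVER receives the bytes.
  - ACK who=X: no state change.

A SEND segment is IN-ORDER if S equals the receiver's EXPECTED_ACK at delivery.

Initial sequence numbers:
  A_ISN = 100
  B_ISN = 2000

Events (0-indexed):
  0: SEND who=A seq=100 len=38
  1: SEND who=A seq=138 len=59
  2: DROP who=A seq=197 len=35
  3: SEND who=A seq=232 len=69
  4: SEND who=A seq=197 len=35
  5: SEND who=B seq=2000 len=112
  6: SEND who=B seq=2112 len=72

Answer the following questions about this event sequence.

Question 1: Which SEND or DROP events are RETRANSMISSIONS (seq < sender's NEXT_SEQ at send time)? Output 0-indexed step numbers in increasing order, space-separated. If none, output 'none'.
Step 0: SEND seq=100 -> fresh
Step 1: SEND seq=138 -> fresh
Step 2: DROP seq=197 -> fresh
Step 3: SEND seq=232 -> fresh
Step 4: SEND seq=197 -> retransmit
Step 5: SEND seq=2000 -> fresh
Step 6: SEND seq=2112 -> fresh

Answer: 4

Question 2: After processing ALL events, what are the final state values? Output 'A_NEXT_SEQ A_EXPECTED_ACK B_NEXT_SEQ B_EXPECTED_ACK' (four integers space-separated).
After event 0: A_seq=138 A_ack=2000 B_seq=2000 B_ack=138
After event 1: A_seq=197 A_ack=2000 B_seq=2000 B_ack=197
After event 2: A_seq=232 A_ack=2000 B_seq=2000 B_ack=197
After event 3: A_seq=301 A_ack=2000 B_seq=2000 B_ack=197
After event 4: A_seq=301 A_ack=2000 B_seq=2000 B_ack=301
After event 5: A_seq=301 A_ack=2112 B_seq=2112 B_ack=301
After event 6: A_seq=301 A_ack=2184 B_seq=2184 B_ack=301

Answer: 301 2184 2184 301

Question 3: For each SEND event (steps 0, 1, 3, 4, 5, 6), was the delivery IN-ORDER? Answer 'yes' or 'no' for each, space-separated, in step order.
Answer: yes yes no yes yes yes

Derivation:
Step 0: SEND seq=100 -> in-order
Step 1: SEND seq=138 -> in-order
Step 3: SEND seq=232 -> out-of-order
Step 4: SEND seq=197 -> in-order
Step 5: SEND seq=2000 -> in-order
Step 6: SEND seq=2112 -> in-order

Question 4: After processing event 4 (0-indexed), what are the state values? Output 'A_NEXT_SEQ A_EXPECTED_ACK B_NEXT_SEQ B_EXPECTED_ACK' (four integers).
After event 0: A_seq=138 A_ack=2000 B_seq=2000 B_ack=138
After event 1: A_seq=197 A_ack=2000 B_seq=2000 B_ack=197
After event 2: A_seq=232 A_ack=2000 B_seq=2000 B_ack=197
After event 3: A_seq=301 A_ack=2000 B_seq=2000 B_ack=197
After event 4: A_seq=301 A_ack=2000 B_seq=2000 B_ack=301

301 2000 2000 301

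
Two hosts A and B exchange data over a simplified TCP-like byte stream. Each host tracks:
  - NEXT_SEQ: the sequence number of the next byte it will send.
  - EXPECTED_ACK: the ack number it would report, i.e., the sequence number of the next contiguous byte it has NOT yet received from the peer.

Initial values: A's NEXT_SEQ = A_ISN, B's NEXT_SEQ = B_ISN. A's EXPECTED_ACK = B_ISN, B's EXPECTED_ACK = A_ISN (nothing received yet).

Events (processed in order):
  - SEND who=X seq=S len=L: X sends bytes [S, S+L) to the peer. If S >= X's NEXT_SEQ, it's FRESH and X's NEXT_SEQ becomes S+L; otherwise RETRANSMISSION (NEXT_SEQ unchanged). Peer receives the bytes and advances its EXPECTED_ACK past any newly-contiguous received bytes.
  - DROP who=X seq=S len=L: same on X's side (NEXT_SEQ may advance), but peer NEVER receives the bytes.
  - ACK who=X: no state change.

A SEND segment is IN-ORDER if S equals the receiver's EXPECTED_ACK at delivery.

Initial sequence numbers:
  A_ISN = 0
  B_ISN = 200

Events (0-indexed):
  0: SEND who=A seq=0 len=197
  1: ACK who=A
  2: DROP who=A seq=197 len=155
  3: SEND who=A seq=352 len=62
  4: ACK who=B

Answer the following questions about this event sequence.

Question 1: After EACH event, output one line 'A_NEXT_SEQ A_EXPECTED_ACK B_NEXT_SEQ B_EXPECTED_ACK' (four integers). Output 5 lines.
197 200 200 197
197 200 200 197
352 200 200 197
414 200 200 197
414 200 200 197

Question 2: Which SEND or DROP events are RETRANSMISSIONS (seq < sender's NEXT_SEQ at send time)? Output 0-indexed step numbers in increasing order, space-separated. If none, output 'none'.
Answer: none

Derivation:
Step 0: SEND seq=0 -> fresh
Step 2: DROP seq=197 -> fresh
Step 3: SEND seq=352 -> fresh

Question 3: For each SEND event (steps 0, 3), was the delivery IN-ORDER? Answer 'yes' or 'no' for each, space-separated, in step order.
Answer: yes no

Derivation:
Step 0: SEND seq=0 -> in-order
Step 3: SEND seq=352 -> out-of-order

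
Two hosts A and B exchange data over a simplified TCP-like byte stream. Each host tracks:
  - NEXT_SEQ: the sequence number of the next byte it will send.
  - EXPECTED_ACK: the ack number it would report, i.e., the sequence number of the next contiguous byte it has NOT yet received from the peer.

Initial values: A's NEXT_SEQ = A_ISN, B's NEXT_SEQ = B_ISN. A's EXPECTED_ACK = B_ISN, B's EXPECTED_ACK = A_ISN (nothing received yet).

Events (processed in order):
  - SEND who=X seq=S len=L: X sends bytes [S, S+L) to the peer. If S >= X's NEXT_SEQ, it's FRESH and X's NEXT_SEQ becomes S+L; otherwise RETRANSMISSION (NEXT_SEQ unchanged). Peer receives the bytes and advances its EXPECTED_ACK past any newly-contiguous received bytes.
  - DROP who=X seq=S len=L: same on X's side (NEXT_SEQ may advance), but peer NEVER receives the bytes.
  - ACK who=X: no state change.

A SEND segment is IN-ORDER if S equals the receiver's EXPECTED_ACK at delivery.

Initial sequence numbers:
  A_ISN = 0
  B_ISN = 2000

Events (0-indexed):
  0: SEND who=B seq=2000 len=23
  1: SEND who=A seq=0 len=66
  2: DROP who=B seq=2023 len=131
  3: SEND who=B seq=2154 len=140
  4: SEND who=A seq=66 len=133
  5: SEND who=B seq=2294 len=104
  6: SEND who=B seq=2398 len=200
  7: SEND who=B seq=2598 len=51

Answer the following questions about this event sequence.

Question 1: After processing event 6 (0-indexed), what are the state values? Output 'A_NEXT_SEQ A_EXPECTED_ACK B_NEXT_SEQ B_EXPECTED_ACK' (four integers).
After event 0: A_seq=0 A_ack=2023 B_seq=2023 B_ack=0
After event 1: A_seq=66 A_ack=2023 B_seq=2023 B_ack=66
After event 2: A_seq=66 A_ack=2023 B_seq=2154 B_ack=66
After event 3: A_seq=66 A_ack=2023 B_seq=2294 B_ack=66
After event 4: A_seq=199 A_ack=2023 B_seq=2294 B_ack=199
After event 5: A_seq=199 A_ack=2023 B_seq=2398 B_ack=199
After event 6: A_seq=199 A_ack=2023 B_seq=2598 B_ack=199

199 2023 2598 199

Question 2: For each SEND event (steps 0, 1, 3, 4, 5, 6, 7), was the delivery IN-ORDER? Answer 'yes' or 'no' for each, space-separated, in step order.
Step 0: SEND seq=2000 -> in-order
Step 1: SEND seq=0 -> in-order
Step 3: SEND seq=2154 -> out-of-order
Step 4: SEND seq=66 -> in-order
Step 5: SEND seq=2294 -> out-of-order
Step 6: SEND seq=2398 -> out-of-order
Step 7: SEND seq=2598 -> out-of-order

Answer: yes yes no yes no no no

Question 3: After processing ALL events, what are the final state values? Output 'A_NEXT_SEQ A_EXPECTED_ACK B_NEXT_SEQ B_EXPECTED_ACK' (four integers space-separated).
Answer: 199 2023 2649 199

Derivation:
After event 0: A_seq=0 A_ack=2023 B_seq=2023 B_ack=0
After event 1: A_seq=66 A_ack=2023 B_seq=2023 B_ack=66
After event 2: A_seq=66 A_ack=2023 B_seq=2154 B_ack=66
After event 3: A_seq=66 A_ack=2023 B_seq=2294 B_ack=66
After event 4: A_seq=199 A_ack=2023 B_seq=2294 B_ack=199
After event 5: A_seq=199 A_ack=2023 B_seq=2398 B_ack=199
After event 6: A_seq=199 A_ack=2023 B_seq=2598 B_ack=199
After event 7: A_seq=199 A_ack=2023 B_seq=2649 B_ack=199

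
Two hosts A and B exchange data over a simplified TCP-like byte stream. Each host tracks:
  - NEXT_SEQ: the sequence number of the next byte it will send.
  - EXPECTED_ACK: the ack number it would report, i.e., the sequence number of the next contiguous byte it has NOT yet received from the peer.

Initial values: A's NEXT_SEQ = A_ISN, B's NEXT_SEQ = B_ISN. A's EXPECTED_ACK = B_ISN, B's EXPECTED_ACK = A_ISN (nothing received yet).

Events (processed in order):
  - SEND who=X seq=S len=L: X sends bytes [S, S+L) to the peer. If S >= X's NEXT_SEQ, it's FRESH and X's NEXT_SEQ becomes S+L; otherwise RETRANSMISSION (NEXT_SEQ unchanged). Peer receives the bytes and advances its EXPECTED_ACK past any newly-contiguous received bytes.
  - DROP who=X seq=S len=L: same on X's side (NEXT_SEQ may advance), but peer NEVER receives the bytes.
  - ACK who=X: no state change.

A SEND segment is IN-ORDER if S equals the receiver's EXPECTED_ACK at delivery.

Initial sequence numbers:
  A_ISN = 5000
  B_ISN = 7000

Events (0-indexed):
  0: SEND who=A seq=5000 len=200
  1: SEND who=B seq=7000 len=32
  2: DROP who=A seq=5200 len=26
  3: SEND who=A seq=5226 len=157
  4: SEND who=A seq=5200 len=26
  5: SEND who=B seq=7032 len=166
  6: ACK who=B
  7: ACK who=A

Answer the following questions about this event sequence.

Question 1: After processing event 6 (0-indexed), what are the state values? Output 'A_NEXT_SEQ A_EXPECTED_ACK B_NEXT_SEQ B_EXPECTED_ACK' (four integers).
After event 0: A_seq=5200 A_ack=7000 B_seq=7000 B_ack=5200
After event 1: A_seq=5200 A_ack=7032 B_seq=7032 B_ack=5200
After event 2: A_seq=5226 A_ack=7032 B_seq=7032 B_ack=5200
After event 3: A_seq=5383 A_ack=7032 B_seq=7032 B_ack=5200
After event 4: A_seq=5383 A_ack=7032 B_seq=7032 B_ack=5383
After event 5: A_seq=5383 A_ack=7198 B_seq=7198 B_ack=5383
After event 6: A_seq=5383 A_ack=7198 B_seq=7198 B_ack=5383

5383 7198 7198 5383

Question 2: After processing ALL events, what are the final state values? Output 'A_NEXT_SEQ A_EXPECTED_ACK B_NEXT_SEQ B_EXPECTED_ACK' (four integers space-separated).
Answer: 5383 7198 7198 5383

Derivation:
After event 0: A_seq=5200 A_ack=7000 B_seq=7000 B_ack=5200
After event 1: A_seq=5200 A_ack=7032 B_seq=7032 B_ack=5200
After event 2: A_seq=5226 A_ack=7032 B_seq=7032 B_ack=5200
After event 3: A_seq=5383 A_ack=7032 B_seq=7032 B_ack=5200
After event 4: A_seq=5383 A_ack=7032 B_seq=7032 B_ack=5383
After event 5: A_seq=5383 A_ack=7198 B_seq=7198 B_ack=5383
After event 6: A_seq=5383 A_ack=7198 B_seq=7198 B_ack=5383
After event 7: A_seq=5383 A_ack=7198 B_seq=7198 B_ack=5383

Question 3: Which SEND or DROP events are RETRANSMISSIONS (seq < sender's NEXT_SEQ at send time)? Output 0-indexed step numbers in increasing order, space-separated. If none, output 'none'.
Step 0: SEND seq=5000 -> fresh
Step 1: SEND seq=7000 -> fresh
Step 2: DROP seq=5200 -> fresh
Step 3: SEND seq=5226 -> fresh
Step 4: SEND seq=5200 -> retransmit
Step 5: SEND seq=7032 -> fresh

Answer: 4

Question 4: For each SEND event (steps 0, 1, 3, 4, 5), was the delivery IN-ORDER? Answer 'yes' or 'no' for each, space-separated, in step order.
Answer: yes yes no yes yes

Derivation:
Step 0: SEND seq=5000 -> in-order
Step 1: SEND seq=7000 -> in-order
Step 3: SEND seq=5226 -> out-of-order
Step 4: SEND seq=5200 -> in-order
Step 5: SEND seq=7032 -> in-order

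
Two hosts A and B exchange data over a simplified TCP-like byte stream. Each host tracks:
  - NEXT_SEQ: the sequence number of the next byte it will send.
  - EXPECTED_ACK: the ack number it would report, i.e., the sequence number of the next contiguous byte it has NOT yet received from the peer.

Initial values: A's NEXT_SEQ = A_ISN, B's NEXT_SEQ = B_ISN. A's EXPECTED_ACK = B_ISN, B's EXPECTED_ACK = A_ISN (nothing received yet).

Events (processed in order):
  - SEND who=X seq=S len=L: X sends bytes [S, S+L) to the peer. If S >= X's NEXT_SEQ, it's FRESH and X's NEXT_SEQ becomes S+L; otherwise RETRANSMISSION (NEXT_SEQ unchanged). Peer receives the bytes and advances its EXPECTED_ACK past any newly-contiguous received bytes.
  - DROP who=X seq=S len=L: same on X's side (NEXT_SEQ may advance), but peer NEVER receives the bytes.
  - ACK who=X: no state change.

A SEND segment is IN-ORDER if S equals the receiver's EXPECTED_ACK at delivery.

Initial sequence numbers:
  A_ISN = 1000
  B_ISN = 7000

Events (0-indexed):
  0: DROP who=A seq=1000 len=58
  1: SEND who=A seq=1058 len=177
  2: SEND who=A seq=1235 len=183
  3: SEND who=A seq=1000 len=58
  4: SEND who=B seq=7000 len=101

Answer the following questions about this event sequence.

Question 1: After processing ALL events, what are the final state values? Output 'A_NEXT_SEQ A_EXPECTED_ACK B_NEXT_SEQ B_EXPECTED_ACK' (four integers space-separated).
After event 0: A_seq=1058 A_ack=7000 B_seq=7000 B_ack=1000
After event 1: A_seq=1235 A_ack=7000 B_seq=7000 B_ack=1000
After event 2: A_seq=1418 A_ack=7000 B_seq=7000 B_ack=1000
After event 3: A_seq=1418 A_ack=7000 B_seq=7000 B_ack=1418
After event 4: A_seq=1418 A_ack=7101 B_seq=7101 B_ack=1418

Answer: 1418 7101 7101 1418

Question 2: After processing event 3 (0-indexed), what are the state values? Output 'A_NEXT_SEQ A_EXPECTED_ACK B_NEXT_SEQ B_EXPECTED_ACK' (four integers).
After event 0: A_seq=1058 A_ack=7000 B_seq=7000 B_ack=1000
After event 1: A_seq=1235 A_ack=7000 B_seq=7000 B_ack=1000
After event 2: A_seq=1418 A_ack=7000 B_seq=7000 B_ack=1000
After event 3: A_seq=1418 A_ack=7000 B_seq=7000 B_ack=1418

1418 7000 7000 1418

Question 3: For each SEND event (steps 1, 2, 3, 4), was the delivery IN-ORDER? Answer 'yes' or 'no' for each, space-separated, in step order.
Answer: no no yes yes

Derivation:
Step 1: SEND seq=1058 -> out-of-order
Step 2: SEND seq=1235 -> out-of-order
Step 3: SEND seq=1000 -> in-order
Step 4: SEND seq=7000 -> in-order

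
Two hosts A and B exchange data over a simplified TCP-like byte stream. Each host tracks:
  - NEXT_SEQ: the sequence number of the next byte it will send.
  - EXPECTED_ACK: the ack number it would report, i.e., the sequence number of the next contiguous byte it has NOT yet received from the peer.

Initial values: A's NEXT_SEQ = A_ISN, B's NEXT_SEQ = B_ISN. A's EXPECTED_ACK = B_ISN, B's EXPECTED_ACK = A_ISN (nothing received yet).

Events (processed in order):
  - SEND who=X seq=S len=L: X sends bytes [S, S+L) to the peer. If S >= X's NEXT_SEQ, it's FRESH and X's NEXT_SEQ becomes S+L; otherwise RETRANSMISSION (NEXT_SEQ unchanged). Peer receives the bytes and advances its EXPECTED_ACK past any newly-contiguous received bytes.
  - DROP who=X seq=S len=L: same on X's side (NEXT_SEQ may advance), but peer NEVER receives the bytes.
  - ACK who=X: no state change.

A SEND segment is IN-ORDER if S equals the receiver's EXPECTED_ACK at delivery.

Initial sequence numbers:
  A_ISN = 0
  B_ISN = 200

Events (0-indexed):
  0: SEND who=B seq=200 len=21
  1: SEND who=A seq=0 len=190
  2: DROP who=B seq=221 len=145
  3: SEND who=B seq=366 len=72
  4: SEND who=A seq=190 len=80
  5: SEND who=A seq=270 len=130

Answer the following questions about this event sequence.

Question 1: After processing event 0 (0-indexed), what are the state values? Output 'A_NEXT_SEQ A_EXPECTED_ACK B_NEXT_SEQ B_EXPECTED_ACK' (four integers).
After event 0: A_seq=0 A_ack=221 B_seq=221 B_ack=0

0 221 221 0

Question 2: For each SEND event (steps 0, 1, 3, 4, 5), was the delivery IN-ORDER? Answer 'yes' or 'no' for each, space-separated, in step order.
Answer: yes yes no yes yes

Derivation:
Step 0: SEND seq=200 -> in-order
Step 1: SEND seq=0 -> in-order
Step 3: SEND seq=366 -> out-of-order
Step 4: SEND seq=190 -> in-order
Step 5: SEND seq=270 -> in-order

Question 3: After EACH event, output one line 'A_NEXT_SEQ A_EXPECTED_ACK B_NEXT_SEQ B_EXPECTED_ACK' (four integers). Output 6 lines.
0 221 221 0
190 221 221 190
190 221 366 190
190 221 438 190
270 221 438 270
400 221 438 400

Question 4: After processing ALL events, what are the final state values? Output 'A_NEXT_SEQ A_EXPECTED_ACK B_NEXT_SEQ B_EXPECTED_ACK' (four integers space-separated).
After event 0: A_seq=0 A_ack=221 B_seq=221 B_ack=0
After event 1: A_seq=190 A_ack=221 B_seq=221 B_ack=190
After event 2: A_seq=190 A_ack=221 B_seq=366 B_ack=190
After event 3: A_seq=190 A_ack=221 B_seq=438 B_ack=190
After event 4: A_seq=270 A_ack=221 B_seq=438 B_ack=270
After event 5: A_seq=400 A_ack=221 B_seq=438 B_ack=400

Answer: 400 221 438 400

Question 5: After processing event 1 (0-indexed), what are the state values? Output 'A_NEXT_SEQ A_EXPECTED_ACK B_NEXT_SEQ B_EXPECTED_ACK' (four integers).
After event 0: A_seq=0 A_ack=221 B_seq=221 B_ack=0
After event 1: A_seq=190 A_ack=221 B_seq=221 B_ack=190

190 221 221 190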